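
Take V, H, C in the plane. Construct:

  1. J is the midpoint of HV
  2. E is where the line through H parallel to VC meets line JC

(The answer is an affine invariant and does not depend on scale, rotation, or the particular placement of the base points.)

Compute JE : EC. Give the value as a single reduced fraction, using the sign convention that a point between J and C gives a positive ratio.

JE:EC = -1/2

Set V = (0, 0), H = (1, 0), C = (0, 1); any affine frame gives the same invariant.
1. J is the midpoint of HV ⇒ J = (1/2, 0)
2. E is where the line through H parallel to VC meets line JC ⇒ E = (1, -1)
E = J + t·(C−J) with t = -1, so JE:EC = t:(1−t) = -1:2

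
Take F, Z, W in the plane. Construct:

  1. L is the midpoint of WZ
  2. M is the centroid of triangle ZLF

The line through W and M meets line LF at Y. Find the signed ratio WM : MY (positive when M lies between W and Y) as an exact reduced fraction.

Work in coordinates with F = (0, 0), Z = (1, 0), W = (0, 1).
1. L is the midpoint of WZ ⇒ L = (1/2, 1/2)
2. M is the centroid of triangle ZLF ⇒ M = (1/2, 1/6)
line WM meets LF at Y = (3/8, 3/8)
M = W + t·(Y−W) with t = 4/3, so WM:MY = 4/3:-1/3

WM:MY = -4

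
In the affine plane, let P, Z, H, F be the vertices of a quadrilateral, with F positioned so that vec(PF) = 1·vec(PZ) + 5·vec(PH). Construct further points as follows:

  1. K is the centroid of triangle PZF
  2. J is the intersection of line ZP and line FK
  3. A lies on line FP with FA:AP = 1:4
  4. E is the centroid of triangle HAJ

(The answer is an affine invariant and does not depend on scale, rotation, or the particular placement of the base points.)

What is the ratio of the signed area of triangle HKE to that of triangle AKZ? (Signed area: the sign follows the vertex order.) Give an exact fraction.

Assign P = (0, 0), Z = (1, 0), H = (0, 1), F = (1, 5) — the answer is frame-independent, so this choice is without loss of generality.
1. K is the centroid of triangle PZF ⇒ K = (2/3, 5/3)
2. J is the intersection of line ZP and line FK ⇒ J = (1/2, 0)
3. A lies on line FP with FA:AP = 1:4 ⇒ A = (4/5, 4)
4. E is the centroid of triangle HAJ ⇒ E = (13/30, 5/3)
2·[HKE] = 7/45, 2·[AKZ] = 1
[HKE]:[AKZ] = 7/45:1 = 7/45

[HKE]:[AKZ] = 7/45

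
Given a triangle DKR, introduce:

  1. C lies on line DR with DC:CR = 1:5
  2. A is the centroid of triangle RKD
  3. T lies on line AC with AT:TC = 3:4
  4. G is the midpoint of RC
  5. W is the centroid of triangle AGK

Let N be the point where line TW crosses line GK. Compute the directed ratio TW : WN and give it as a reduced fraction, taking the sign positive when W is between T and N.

TW:WN = 145/14

Work in coordinates with D = (0, 0), K = (1, 0), R = (0, 1).
1. C lies on line DR with DC:CR = 1:5 ⇒ C = (0, 1/6)
2. A is the centroid of triangle RKD ⇒ A = (1/3, 1/3)
3. T lies on line AC with AT:TC = 3:4 ⇒ T = (4/21, 11/42)
4. G is the midpoint of RC ⇒ G = (0, 7/12)
5. W is the centroid of triangle AGK ⇒ W = (4/9, 11/36)
line TW meets GK at N = (68/145, 539/1740)
W = T + t·(N−T) with t = 145/159, so TW:WN = 145/159:14/159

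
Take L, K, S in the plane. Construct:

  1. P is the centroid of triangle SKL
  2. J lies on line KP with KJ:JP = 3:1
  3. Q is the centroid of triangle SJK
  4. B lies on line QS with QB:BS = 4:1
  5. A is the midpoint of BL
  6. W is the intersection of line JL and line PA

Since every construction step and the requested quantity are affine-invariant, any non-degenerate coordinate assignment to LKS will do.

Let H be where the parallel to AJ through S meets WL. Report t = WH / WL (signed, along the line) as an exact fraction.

Assign L = (0, 0), K = (1, 0), S = (0, 1) — the answer is frame-independent, so this choice is without loss of generality.
1. P is the centroid of triangle SKL ⇒ P = (1/3, 1/3)
2. J lies on line KP with KJ:JP = 3:1 ⇒ J = (1/2, 1/4)
3. Q is the centroid of triangle SJK ⇒ Q = (1/2, 5/12)
4. B lies on line QS with QB:BS = 4:1 ⇒ B = (1/10, 53/60)
5. A is the midpoint of BL ⇒ A = (1/20, 53/120)
6. W is the intersection of line JL and line PA ⇒ W = (47/90, 47/180)
through S parallel to AJ: direction (9/20, -23/120); meets WL at H = (27/25, 27/50)
H = W + t·(L−W) with t = -251/235

t = -251/235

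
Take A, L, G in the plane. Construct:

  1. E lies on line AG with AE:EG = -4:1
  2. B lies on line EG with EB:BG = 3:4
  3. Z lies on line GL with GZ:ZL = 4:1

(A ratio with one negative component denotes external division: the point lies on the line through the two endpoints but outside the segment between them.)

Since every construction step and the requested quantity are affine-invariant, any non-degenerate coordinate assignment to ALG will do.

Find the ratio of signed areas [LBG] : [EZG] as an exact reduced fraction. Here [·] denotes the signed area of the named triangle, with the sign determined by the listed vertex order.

Assign A = (0, 0), L = (1, 0), G = (0, 1) — the answer is frame-independent, so this choice is without loss of generality.
1. E lies on line AG with AE:EG = -4:1 ⇒ E = (0, 4/3)
2. B lies on line EG with EB:BG = 3:4 ⇒ B = (0, 25/21)
3. Z lies on line GL with GZ:ZL = 4:1 ⇒ Z = (4/5, 1/5)
2·[LBG] = 4/21, 2·[EZG] = -4/15
[LBG]:[EZG] = 4/21:-4/15 = -5/7

[LBG]:[EZG] = -5/7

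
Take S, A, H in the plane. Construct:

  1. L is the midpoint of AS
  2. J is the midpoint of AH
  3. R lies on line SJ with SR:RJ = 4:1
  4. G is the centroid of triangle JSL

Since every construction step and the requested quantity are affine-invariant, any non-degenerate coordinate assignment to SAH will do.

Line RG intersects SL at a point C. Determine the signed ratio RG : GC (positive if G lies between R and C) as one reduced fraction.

RG:GC = 7/5

Choose coordinates S = (0, 0), A = (1, 0), H = (0, 1).
1. L is the midpoint of AS ⇒ L = (1/2, 0)
2. J is the midpoint of AH ⇒ J = (1/2, 1/2)
3. R lies on line SJ with SR:RJ = 4:1 ⇒ R = (2/5, 2/5)
4. G is the centroid of triangle JSL ⇒ G = (1/3, 1/6)
line RG meets SL at C = (2/7, 0)
G = R + t·(C−R) with t = 7/12, so RG:GC = 7/12:5/12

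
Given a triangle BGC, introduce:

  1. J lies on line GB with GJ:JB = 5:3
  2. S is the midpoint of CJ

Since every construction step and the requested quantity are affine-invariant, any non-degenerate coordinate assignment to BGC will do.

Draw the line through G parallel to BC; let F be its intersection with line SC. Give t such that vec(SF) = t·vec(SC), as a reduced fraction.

t = -13/3

Work in coordinates with B = (0, 0), G = (1, 0), C = (0, 1).
1. J lies on line GB with GJ:JB = 5:3 ⇒ J = (3/8, 0)
2. S is the midpoint of CJ ⇒ S = (3/16, 1/2)
through G parallel to BC: direction (0, 1); meets SC at F = (1, -5/3)
F = S + t·(C−S) with t = -13/3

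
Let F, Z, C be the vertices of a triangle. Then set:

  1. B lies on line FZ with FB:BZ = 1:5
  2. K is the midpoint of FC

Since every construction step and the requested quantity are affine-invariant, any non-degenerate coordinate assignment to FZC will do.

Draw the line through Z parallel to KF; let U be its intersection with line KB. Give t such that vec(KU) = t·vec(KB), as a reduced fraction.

Choose coordinates F = (0, 0), Z = (1, 0), C = (0, 1).
1. B lies on line FZ with FB:BZ = 1:5 ⇒ B = (1/6, 0)
2. K is the midpoint of FC ⇒ K = (0, 1/2)
through Z parallel to KF: direction (0, -1/2); meets KB at U = (1, -5/2)
U = K + t·(B−K) with t = 6

t = 6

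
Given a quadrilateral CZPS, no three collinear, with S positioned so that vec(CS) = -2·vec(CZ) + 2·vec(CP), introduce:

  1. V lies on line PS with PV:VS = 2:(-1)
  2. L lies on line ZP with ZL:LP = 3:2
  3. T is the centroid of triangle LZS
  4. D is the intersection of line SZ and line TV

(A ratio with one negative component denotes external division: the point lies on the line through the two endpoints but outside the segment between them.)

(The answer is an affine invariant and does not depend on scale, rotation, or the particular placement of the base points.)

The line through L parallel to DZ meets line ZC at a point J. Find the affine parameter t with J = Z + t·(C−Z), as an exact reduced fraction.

t = -3/10

Choose coordinates C = (0, 0), Z = (1, 0), P = (0, 1), S = (-2, 2).
1. V lies on line PS with PV:VS = 2:(-1) ⇒ V = (-4, 3)
2. L lies on line ZP with ZL:LP = 3:2 ⇒ L = (2/5, 3/5)
3. T is the centroid of triangle LZS ⇒ T = (-1/5, 13/15)
4. D is the intersection of line SZ and line TV ⇒ D = (-5/6, 11/9)
through L parallel to DZ: direction (11/6, -11/9); meets ZC at J = (13/10, 0)
J = Z + t·(C−Z) with t = -3/10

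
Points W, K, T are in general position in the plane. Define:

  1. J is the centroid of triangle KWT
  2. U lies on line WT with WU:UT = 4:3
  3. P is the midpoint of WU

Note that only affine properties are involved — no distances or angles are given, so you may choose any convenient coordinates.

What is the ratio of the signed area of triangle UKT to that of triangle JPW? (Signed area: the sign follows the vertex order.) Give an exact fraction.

[UKT]:[JPW] = 9/2

Set W = (0, 0), K = (1, 0), T = (0, 1); any affine frame gives the same invariant.
1. J is the centroid of triangle KWT ⇒ J = (1/3, 1/3)
2. U lies on line WT with WU:UT = 4:3 ⇒ U = (0, 4/7)
3. P is the midpoint of WU ⇒ P = (0, 2/7)
2·[UKT] = 3/7, 2·[JPW] = 2/21
[UKT]:[JPW] = 3/7:2/21 = 9/2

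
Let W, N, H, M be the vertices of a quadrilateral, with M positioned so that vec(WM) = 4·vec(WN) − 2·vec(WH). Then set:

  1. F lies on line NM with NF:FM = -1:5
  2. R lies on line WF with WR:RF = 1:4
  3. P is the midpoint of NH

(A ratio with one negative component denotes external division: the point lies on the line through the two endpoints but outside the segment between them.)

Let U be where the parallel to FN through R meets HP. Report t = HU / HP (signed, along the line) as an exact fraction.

Work in coordinates with W = (0, 0), N = (1, 0), H = (0, 1), M = (4, -2).
1. F lies on line NM with NF:FM = -1:5 ⇒ F = (1/4, 1/2)
2. R lies on line WF with WR:RF = 1:4 ⇒ R = (1/20, 1/10)
3. P is the midpoint of NH ⇒ P = (1/2, 1/2)
through R parallel to FN: direction (3/4, -1/2); meets HP at U = (13/5, -8/5)
U = H + t·(P−H) with t = 26/5

t = 26/5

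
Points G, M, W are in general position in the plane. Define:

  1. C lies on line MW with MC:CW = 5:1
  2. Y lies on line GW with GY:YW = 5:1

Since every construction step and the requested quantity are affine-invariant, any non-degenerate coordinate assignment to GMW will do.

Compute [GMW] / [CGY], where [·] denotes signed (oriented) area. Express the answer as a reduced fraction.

[GMW]:[CGY] = -36/5

Choose coordinates G = (0, 0), M = (1, 0), W = (0, 1).
1. C lies on line MW with MC:CW = 5:1 ⇒ C = (1/6, 5/6)
2. Y lies on line GW with GY:YW = 5:1 ⇒ Y = (0, 5/6)
2·[GMW] = 1, 2·[CGY] = -5/36
[GMW]:[CGY] = 1:-5/36 = -36/5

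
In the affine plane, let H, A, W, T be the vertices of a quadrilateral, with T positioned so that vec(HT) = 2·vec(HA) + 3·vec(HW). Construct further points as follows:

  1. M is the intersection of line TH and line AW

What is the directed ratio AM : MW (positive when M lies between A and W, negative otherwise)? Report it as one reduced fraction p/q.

AM:MW = 3/2

Work in coordinates with H = (0, 0), A = (1, 0), W = (0, 1), T = (2, 3).
1. M is the intersection of line TH and line AW ⇒ M = (2/5, 3/5)
M = A + t·(W−A) with t = 3/5, so AM:MW = t:(1−t) = 3/5:2/5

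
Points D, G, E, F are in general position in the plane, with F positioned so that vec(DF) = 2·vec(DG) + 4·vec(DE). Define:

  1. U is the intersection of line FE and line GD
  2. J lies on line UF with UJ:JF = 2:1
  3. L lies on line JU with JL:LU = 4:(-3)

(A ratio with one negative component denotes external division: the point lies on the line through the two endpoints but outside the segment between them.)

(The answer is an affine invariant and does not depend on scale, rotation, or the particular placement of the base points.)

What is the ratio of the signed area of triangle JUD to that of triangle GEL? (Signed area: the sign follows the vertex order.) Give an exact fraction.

Choose coordinates D = (0, 0), G = (1, 0), E = (0, 1), F = (2, 4).
1. U is the intersection of line FE and line GD ⇒ U = (-2/3, 0)
2. J lies on line UF with UJ:JF = 2:1 ⇒ J = (10/9, 8/3)
3. L lies on line JU with JL:LU = 4:(-3) ⇒ L = (-6, -8)
2·[JUD] = 16/9, 2·[GEL] = 15
[JUD]:[GEL] = 16/9:15 = 16/135

[JUD]:[GEL] = 16/135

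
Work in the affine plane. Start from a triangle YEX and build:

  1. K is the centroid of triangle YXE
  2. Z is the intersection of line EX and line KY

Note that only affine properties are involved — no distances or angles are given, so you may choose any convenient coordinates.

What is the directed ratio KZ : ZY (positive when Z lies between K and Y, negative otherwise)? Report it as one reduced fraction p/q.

KZ:ZY = -1/3

Set Y = (0, 0), E = (1, 0), X = (0, 1); any affine frame gives the same invariant.
1. K is the centroid of triangle YXE ⇒ K = (1/3, 1/3)
2. Z is the intersection of line EX and line KY ⇒ Z = (1/2, 1/2)
Z = K + t·(Y−K) with t = -1/2, so KZ:ZY = t:(1−t) = -1/2:3/2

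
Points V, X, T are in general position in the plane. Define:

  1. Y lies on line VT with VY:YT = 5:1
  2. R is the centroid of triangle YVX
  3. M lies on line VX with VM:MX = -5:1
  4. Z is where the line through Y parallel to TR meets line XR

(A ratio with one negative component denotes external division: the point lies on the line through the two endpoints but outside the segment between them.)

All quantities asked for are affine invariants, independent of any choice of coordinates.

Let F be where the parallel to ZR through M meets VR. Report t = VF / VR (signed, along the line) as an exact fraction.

Assign V = (0, 0), X = (1, 0), T = (0, 1) — the answer is frame-independent, so this choice is without loss of generality.
1. Y lies on line VT with VY:YT = 5:1 ⇒ Y = (0, 5/6)
2. R is the centroid of triangle YVX ⇒ R = (1/3, 5/18)
3. M lies on line VX with VM:MX = -5:1 ⇒ M = (5/4, 0)
4. Z is where the line through Y parallel to TR meets line XR ⇒ Z = (5/21, 20/63)
through M parallel to ZR: direction (2/21, -5/126); meets VR at F = (5/12, 25/72)
F = V + t·(R−V) with t = 5/4

t = 5/4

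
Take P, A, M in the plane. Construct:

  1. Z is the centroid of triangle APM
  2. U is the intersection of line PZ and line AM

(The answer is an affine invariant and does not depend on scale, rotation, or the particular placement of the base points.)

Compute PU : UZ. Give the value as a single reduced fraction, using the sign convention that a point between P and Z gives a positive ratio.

Choose coordinates P = (0, 0), A = (1, 0), M = (0, 1).
1. Z is the centroid of triangle APM ⇒ Z = (1/3, 1/3)
2. U is the intersection of line PZ and line AM ⇒ U = (1/2, 1/2)
U = P + t·(Z−P) with t = 3/2, so PU:UZ = t:(1−t) = 3/2:-1/2

PU:UZ = -3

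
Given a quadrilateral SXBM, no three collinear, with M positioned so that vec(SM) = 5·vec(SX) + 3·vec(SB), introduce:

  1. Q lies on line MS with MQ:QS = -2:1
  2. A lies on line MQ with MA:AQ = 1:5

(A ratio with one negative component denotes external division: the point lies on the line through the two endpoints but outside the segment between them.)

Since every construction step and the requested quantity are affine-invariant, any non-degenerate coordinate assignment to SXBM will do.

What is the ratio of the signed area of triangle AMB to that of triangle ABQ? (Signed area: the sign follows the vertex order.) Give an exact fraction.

Choose coordinates S = (0, 0), X = (1, 0), B = (0, 1), M = (5, 3).
1. Q lies on line MS with MQ:QS = -2:1 ⇒ Q = (-5, -3)
2. A lies on line MQ with MA:AQ = 1:5 ⇒ A = (10/3, 2)
2·[AMB] = 5/3, 2·[ABQ] = 25/3
[AMB]:[ABQ] = 5/3:25/3 = 1/5

[AMB]:[ABQ] = 1/5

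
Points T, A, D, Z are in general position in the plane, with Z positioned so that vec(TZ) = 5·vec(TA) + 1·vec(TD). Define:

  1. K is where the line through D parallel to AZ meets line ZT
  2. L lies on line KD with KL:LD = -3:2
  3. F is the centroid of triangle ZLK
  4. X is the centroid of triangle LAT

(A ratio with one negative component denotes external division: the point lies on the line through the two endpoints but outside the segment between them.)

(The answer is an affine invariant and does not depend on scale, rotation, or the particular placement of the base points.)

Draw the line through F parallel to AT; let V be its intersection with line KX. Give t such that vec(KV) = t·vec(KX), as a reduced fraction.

t = 20/23

Choose coordinates T = (0, 0), A = (1, 0), D = (0, 1), Z = (5, 1).
1. K is where the line through D parallel to AZ meets line ZT ⇒ K = (-20, -4)
2. L lies on line KD with KL:LD = -3:2 ⇒ L = (40, 11)
3. F is the centroid of triangle ZLK ⇒ F = (25/3, 8/3)
4. X is the centroid of triangle LAT ⇒ X = (41/3, 11/3)
through F parallel to AT: direction (-1, 0); meets KX at V = (640/69, 8/3)
V = K + t·(X−K) with t = 20/23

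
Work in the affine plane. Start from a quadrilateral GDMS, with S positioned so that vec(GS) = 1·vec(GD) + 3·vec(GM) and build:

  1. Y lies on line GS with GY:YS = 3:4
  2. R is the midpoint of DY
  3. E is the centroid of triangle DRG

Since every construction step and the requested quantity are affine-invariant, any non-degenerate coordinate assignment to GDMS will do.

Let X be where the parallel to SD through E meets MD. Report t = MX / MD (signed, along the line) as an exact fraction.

Choose coordinates G = (0, 0), D = (1, 0), M = (0, 1), S = (1, 3).
1. Y lies on line GS with GY:YS = 3:4 ⇒ Y = (3/7, 9/7)
2. R is the midpoint of DY ⇒ R = (5/7, 9/14)
3. E is the centroid of triangle DRG ⇒ E = (4/7, 3/14)
through E parallel to SD: direction (0, -3); meets MD at X = (4/7, 3/7)
X = M + t·(D−M) with t = 4/7

t = 4/7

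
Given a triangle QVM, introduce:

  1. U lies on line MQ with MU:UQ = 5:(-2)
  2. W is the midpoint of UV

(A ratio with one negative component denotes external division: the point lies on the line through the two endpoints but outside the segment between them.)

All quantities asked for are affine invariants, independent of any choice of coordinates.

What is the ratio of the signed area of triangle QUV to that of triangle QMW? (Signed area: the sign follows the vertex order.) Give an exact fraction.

Assign Q = (0, 0), V = (1, 0), M = (0, 1) — the answer is frame-independent, so this choice is without loss of generality.
1. U lies on line MQ with MU:UQ = 5:(-2) ⇒ U = (0, -2/3)
2. W is the midpoint of UV ⇒ W = (1/2, -1/3)
2·[QUV] = 2/3, 2·[QMW] = -1/2
[QUV]:[QMW] = 2/3:-1/2 = -4/3

[QUV]:[QMW] = -4/3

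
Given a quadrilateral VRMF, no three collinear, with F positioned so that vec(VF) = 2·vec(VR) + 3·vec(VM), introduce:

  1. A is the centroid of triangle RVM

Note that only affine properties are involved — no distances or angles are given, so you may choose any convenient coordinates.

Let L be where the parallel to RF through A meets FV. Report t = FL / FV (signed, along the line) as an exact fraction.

t = 7/9

Assign V = (0, 0), R = (1, 0), M = (0, 1), F = (2, 3) — the answer is frame-independent, so this choice is without loss of generality.
1. A is the centroid of triangle RVM ⇒ A = (1/3, 1/3)
through A parallel to RF: direction (1, 3); meets FV at L = (4/9, 2/3)
L = F + t·(V−F) with t = 7/9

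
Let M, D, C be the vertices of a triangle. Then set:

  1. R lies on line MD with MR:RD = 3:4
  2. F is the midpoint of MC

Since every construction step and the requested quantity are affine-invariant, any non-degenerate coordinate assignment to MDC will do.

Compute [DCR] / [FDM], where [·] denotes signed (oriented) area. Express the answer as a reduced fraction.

[DCR]:[FDM] = -8/7

Assign M = (0, 0), D = (1, 0), C = (0, 1) — the answer is frame-independent, so this choice is without loss of generality.
1. R lies on line MD with MR:RD = 3:4 ⇒ R = (3/7, 0)
2. F is the midpoint of MC ⇒ F = (0, 1/2)
2·[DCR] = 4/7, 2·[FDM] = -1/2
[DCR]:[FDM] = 4/7:-1/2 = -8/7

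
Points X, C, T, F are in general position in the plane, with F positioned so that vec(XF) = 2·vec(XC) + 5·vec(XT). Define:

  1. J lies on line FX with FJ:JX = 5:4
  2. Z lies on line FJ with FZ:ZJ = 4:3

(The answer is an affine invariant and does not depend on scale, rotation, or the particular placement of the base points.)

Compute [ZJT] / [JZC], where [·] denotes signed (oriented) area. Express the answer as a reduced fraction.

Work in coordinates with X = (0, 0), C = (1, 0), T = (0, 1), F = (2, 5).
1. J lies on line FX with FJ:JX = 5:4 ⇒ J = (8/9, 20/9)
2. Z lies on line FJ with FZ:ZJ = 4:3 ⇒ Z = (86/63, 215/63)
2·[ZJT] = -10/21, 2·[JZC] = -25/21
[ZJT]:[JZC] = -10/21:-25/21 = 2/5

[ZJT]:[JZC] = 2/5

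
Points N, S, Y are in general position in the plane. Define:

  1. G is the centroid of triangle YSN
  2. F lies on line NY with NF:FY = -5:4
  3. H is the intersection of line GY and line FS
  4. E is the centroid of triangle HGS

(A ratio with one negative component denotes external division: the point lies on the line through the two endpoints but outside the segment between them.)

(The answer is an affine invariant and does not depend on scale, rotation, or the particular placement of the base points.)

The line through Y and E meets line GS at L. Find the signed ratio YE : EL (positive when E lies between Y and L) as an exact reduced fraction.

Work in coordinates with N = (0, 0), S = (1, 0), Y = (0, 1).
1. G is the centroid of triangle YSN ⇒ G = (1/3, 1/3)
2. F lies on line NY with NF:FY = -5:4 ⇒ F = (0, 5)
3. H is the intersection of line GY and line FS ⇒ H = (4/3, -5/3)
4. E is the centroid of triangle HGS ⇒ E = (8/9, -4/9)
line YE meets GS at L = (4/9, 5/18)
E = Y + t·(L−Y) with t = 2, so YE:EL = 2:-1

YE:EL = -2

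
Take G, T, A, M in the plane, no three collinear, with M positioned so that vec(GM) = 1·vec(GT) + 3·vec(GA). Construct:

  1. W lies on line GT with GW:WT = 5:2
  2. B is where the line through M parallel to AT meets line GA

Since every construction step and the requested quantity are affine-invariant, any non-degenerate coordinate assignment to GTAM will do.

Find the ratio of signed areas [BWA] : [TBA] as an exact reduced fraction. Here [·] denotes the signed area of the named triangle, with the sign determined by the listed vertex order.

Work in coordinates with G = (0, 0), T = (1, 0), A = (0, 1), M = (1, 3).
1. W lies on line GT with GW:WT = 5:2 ⇒ W = (5/7, 0)
2. B is where the line through M parallel to AT meets line GA ⇒ B = (0, 4)
2·[BWA] = -15/7, 2·[TBA] = 3
[BWA]:[TBA] = -15/7:3 = -5/7

[BWA]:[TBA] = -5/7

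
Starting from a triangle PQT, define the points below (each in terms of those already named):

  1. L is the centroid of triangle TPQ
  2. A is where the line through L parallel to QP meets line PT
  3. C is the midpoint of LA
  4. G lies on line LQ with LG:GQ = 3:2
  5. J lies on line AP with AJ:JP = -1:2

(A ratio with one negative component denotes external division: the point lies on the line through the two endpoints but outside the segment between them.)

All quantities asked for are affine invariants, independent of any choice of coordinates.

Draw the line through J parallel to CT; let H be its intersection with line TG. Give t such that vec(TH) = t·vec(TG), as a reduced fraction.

t = -5/31

Assign P = (0, 0), Q = (1, 0), T = (0, 1) — the answer is frame-independent, so this choice is without loss of generality.
1. L is the centroid of triangle TPQ ⇒ L = (1/3, 1/3)
2. A is where the line through L parallel to QP meets line PT ⇒ A = (0, 1/3)
3. C is the midpoint of LA ⇒ C = (1/6, 1/3)
4. G lies on line LQ with LG:GQ = 3:2 ⇒ G = (11/15, 2/15)
5. J lies on line AP with AJ:JP = -1:2 ⇒ J = (0, 2/3)
through J parallel to CT: direction (-1/6, 2/3); meets TG at H = (-11/93, 106/93)
H = T + t·(G−T) with t = -5/31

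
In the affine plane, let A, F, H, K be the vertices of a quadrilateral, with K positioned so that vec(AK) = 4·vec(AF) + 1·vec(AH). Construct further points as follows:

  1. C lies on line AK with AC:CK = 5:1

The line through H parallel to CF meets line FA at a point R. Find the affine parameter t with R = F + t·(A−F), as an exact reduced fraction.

Work in coordinates with A = (0, 0), F = (1, 0), H = (0, 1), K = (4, 1).
1. C lies on line AK with AC:CK = 5:1 ⇒ C = (10/3, 5/6)
through H parallel to CF: direction (-7/3, -5/6); meets FA at R = (-14/5, 0)
R = F + t·(A−F) with t = 19/5

t = 19/5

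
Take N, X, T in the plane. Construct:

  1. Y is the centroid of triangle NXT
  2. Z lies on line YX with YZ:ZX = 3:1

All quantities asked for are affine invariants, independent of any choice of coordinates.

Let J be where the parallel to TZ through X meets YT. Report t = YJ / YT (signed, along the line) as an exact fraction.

t = 4/3

Choose coordinates N = (0, 0), X = (1, 0), T = (0, 1).
1. Y is the centroid of triangle NXT ⇒ Y = (1/3, 1/3)
2. Z lies on line YX with YZ:ZX = 3:1 ⇒ Z = (5/6, 1/12)
through X parallel to TZ: direction (5/6, -11/12); meets YT at J = (-1/9, 11/9)
J = Y + t·(T−Y) with t = 4/3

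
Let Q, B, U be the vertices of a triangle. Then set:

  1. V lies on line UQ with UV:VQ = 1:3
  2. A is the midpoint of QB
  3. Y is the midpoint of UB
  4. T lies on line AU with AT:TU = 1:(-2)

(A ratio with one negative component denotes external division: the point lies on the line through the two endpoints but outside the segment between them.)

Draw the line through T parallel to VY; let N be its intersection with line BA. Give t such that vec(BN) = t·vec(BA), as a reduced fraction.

t = 4

Choose coordinates Q = (0, 0), B = (1, 0), U = (0, 1).
1. V lies on line UQ with UV:VQ = 1:3 ⇒ V = (0, 3/4)
2. A is the midpoint of QB ⇒ A = (1/2, 0)
3. Y is the midpoint of UB ⇒ Y = (1/2, 1/2)
4. T lies on line AU with AT:TU = 1:(-2) ⇒ T = (1, -1)
through T parallel to VY: direction (1/2, -1/4); meets BA at N = (-1, 0)
N = B + t·(A−B) with t = 4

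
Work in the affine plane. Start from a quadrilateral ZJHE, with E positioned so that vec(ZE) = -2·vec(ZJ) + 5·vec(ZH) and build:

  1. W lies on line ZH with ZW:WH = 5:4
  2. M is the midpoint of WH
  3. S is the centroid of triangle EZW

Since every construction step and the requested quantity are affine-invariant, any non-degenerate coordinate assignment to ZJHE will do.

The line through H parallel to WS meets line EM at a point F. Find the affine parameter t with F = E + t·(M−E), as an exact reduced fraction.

t = 1/3

Assign Z = (0, 0), J = (1, 0), H = (0, 1), E = (-2, 5) — the answer is frame-independent, so this choice is without loss of generality.
1. W lies on line ZH with ZW:WH = 5:4 ⇒ W = (0, 5/9)
2. M is the midpoint of WH ⇒ M = (0, 7/9)
3. S is the centroid of triangle EZW ⇒ S = (-2/3, 50/27)
through H parallel to WS: direction (-2/3, 35/27); meets EM at F = (-4/3, 97/27)
F = E + t·(M−E) with t = 1/3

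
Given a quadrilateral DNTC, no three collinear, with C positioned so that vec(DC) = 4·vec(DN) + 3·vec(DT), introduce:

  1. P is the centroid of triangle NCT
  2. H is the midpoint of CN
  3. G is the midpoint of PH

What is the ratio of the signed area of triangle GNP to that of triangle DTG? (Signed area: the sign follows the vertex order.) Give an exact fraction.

[GNP]:[DTG] = 6/25

Choose coordinates D = (0, 0), N = (1, 0), T = (0, 1), C = (4, 3).
1. P is the centroid of triangle NCT ⇒ P = (5/3, 4/3)
2. H is the midpoint of CN ⇒ H = (5/2, 3/2)
3. G is the midpoint of PH ⇒ G = (25/12, 17/12)
2·[GNP] = -1/2, 2·[DTG] = -25/12
[GNP]:[DTG] = -1/2:-25/12 = 6/25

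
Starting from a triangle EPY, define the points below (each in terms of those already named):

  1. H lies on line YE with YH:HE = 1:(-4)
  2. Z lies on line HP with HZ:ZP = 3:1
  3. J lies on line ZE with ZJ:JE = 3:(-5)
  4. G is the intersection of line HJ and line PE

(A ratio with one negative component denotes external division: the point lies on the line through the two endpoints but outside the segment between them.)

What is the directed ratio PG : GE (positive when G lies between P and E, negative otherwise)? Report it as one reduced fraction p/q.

Assign E = (0, 0), P = (1, 0), Y = (0, 1) — the answer is frame-independent, so this choice is without loss of generality.
1. H lies on line YE with YH:HE = 1:(-4) ⇒ H = (0, 4/3)
2. Z lies on line HP with HZ:ZP = 3:1 ⇒ Z = (3/4, 1/3)
3. J lies on line ZE with ZJ:JE = 3:(-5) ⇒ J = (15/8, 5/6)
4. G is the intersection of line HJ and line PE ⇒ G = (5, 0)
G = P + t·(E−P) with t = -4, so PG:GE = t:(1−t) = -4:5

PG:GE = -4/5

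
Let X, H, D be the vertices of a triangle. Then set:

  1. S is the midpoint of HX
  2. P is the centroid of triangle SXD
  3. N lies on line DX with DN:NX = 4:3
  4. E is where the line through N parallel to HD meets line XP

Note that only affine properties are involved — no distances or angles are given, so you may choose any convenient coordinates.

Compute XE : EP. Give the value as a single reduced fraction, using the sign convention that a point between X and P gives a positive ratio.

XE:EP = 6

Choose coordinates X = (0, 0), H = (1, 0), D = (0, 1).
1. S is the midpoint of HX ⇒ S = (1/2, 0)
2. P is the centroid of triangle SXD ⇒ P = (1/6, 1/3)
3. N lies on line DX with DN:NX = 4:3 ⇒ N = (0, 3/7)
4. E is where the line through N parallel to HD meets line XP ⇒ E = (1/7, 2/7)
E = X + t·(P−X) with t = 6/7, so XE:EP = t:(1−t) = 6/7:1/7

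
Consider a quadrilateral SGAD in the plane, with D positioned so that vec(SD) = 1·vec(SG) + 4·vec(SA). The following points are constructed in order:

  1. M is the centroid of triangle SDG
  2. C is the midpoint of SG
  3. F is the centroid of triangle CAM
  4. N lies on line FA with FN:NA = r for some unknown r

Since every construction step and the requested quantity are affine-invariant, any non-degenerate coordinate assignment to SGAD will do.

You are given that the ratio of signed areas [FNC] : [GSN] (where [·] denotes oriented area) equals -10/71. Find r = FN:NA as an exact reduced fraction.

Choose coordinates S = (0, 0), G = (1, 0), A = (0, 1), D = (1, 4).
1. M is the centroid of triangle SDG ⇒ M = (2/3, 4/3)
2. C is the midpoint of SG ⇒ C = (1/2, 0)
3. F is the centroid of triangle CAM ⇒ F = (7/18, 7/9)
4. With FN:NA = r, write λ = r/(r+1) so N = F + λ·(A−F); N is affine-linear in λ
Every point depending on N is an affine combination of N and λ-independent points, so each such coordinate is linear in λ; the λ² term in each signed area is a multiple of (A−F)×(A−F) = 0, so 2·[FNC] and 2·[GSN] are each linear in λ. Evaluating at λ=0 and λ=1:
  2·[FNC] = 5/18·λ,   2·[GSN] = -2/9·λ − 7/9
So [FNC]:[GSN] = (5/18·λ) / (-2/9·λ − 7/9). Setting this equal to -10/71:
  5/18·λ = -10/71·(-2/9·λ − 7/9)  ⇒  λ = 4/9
Then r = λ/(1−λ) = (4/9)/(5/9) = 4/5. Check: with r = 4/5, N = (35/162, 71/81) and [FNC]:[GSN] = -10/71 as required.

r = 4/5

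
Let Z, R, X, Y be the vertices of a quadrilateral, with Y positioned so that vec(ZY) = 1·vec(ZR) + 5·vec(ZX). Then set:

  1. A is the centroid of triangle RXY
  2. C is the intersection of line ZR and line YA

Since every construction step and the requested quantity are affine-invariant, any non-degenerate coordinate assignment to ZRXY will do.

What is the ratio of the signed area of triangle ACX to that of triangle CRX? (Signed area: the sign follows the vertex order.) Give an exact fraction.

[ACX]:[CRX] = -2

Assign Z = (0, 0), R = (1, 0), X = (0, 1), Y = (1, 5) — the answer is frame-independent, so this choice is without loss of generality.
1. A is the centroid of triangle RXY ⇒ A = (2/3, 2)
2. C is the intersection of line ZR and line YA ⇒ C = (4/9, 0)
2·[ACX] = -10/9, 2·[CRX] = 5/9
[ACX]:[CRX] = -10/9:5/9 = -2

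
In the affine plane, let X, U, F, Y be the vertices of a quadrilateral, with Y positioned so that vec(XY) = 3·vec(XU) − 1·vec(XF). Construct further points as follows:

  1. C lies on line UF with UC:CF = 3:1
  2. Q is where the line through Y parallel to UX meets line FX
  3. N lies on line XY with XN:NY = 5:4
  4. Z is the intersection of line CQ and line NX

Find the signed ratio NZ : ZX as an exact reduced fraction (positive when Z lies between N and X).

NZ:ZX = 101/9

Work in coordinates with X = (0, 0), U = (1, 0), F = (0, 1), Y = (3, -1).
1. C lies on line UF with UC:CF = 3:1 ⇒ C = (1/4, 3/4)
2. Q is where the line through Y parallel to UX meets line FX ⇒ Q = (0, -1)
3. N lies on line XY with XN:NY = 5:4 ⇒ N = (5/3, -5/9)
4. Z is the intersection of line CQ and line NX ⇒ Z = (3/22, -1/22)
Z = N + t·(X−N) with t = 101/110, so NZ:ZX = t:(1−t) = 101/110:9/110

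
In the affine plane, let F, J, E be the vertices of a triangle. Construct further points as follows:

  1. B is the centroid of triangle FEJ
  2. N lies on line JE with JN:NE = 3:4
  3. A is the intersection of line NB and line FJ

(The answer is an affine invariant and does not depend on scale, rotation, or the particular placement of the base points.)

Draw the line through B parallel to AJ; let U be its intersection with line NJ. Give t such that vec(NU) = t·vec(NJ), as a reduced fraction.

t = 2/9

Set F = (0, 0), J = (1, 0), E = (0, 1); any affine frame gives the same invariant.
1. B is the centroid of triangle FEJ ⇒ B = (1/3, 1/3)
2. N lies on line JE with JN:NE = 3:4 ⇒ N = (4/7, 3/7)
3. A is the intersection of line NB and line FJ ⇒ A = (-1/2, 0)
through B parallel to AJ: direction (3/2, 0); meets NJ at U = (2/3, 1/3)
U = N + t·(J−N) with t = 2/9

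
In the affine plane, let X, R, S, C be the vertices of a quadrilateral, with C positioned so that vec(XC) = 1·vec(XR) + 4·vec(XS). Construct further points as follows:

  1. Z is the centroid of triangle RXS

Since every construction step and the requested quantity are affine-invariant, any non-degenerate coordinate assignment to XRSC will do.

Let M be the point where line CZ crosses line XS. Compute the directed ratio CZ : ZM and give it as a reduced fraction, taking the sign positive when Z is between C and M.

CZ:ZM = 2

Work in coordinates with X = (0, 0), R = (1, 0), S = (0, 1), C = (1, 4).
1. Z is the centroid of triangle RXS ⇒ Z = (1/3, 1/3)
line CZ meets XS at M = (0, -3/2)
Z = C + t·(M−C) with t = 2/3, so CZ:ZM = 2/3:1/3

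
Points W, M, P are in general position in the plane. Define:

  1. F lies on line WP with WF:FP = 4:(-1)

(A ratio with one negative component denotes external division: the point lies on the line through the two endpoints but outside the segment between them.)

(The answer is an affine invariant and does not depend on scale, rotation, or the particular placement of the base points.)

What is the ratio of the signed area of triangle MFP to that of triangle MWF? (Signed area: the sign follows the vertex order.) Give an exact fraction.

Work in coordinates with W = (0, 0), M = (1, 0), P = (0, 1).
1. F lies on line WP with WF:FP = 4:(-1) ⇒ F = (0, 4/3)
2·[MFP] = 1/3, 2·[MWF] = -4/3
[MFP]:[MWF] = 1/3:-4/3 = -1/4

[MFP]:[MWF] = -1/4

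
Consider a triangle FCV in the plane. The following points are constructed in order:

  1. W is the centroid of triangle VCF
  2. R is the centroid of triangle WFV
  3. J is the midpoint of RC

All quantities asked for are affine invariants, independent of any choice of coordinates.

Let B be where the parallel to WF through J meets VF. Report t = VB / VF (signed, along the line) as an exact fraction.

t = 4/3

Work in coordinates with F = (0, 0), C = (1, 0), V = (0, 1).
1. W is the centroid of triangle VCF ⇒ W = (1/3, 1/3)
2. R is the centroid of triangle WFV ⇒ R = (1/9, 4/9)
3. J is the midpoint of RC ⇒ J = (5/9, 2/9)
through J parallel to WF: direction (-1/3, -1/3); meets VF at B = (0, -1/3)
B = V + t·(F−V) with t = 4/3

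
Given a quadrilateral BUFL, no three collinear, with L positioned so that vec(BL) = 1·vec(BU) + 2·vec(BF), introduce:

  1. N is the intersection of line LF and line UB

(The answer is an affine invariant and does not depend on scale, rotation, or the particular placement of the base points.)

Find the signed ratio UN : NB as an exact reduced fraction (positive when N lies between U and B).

UN:NB = -2

Work in coordinates with B = (0, 0), U = (1, 0), F = (0, 1), L = (1, 2).
1. N is the intersection of line LF and line UB ⇒ N = (-1, 0)
N = U + t·(B−U) with t = 2, so UN:NB = t:(1−t) = 2:-1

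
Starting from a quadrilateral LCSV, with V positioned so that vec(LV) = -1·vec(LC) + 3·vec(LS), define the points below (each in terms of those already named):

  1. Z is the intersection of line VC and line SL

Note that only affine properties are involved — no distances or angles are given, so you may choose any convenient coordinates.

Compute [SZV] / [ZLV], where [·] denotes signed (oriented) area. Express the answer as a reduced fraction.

Choose coordinates L = (0, 0), C = (1, 0), S = (0, 1), V = (-1, 3).
1. Z is the intersection of line VC and line SL ⇒ Z = (0, 3/2)
2·[SZV] = 1/2, 2·[ZLV] = -3/2
[SZV]:[ZLV] = 1/2:-3/2 = -1/3

[SZV]:[ZLV] = -1/3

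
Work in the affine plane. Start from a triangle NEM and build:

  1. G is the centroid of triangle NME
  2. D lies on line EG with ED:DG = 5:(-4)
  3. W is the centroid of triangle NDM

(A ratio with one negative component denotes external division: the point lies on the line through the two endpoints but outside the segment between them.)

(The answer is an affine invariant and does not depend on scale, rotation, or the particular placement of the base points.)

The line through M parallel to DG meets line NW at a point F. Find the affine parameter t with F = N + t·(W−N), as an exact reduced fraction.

Choose coordinates N = (0, 0), E = (1, 0), M = (0, 1).
1. G is the centroid of triangle NME ⇒ G = (1/3, 1/3)
2. D lies on line EG with ED:DG = 5:(-4) ⇒ D = (-7/3, 5/3)
3. W is the centroid of triangle NDM ⇒ W = (-7/9, 8/9)
through M parallel to DG: direction (8/3, -4/3); meets NW at F = (-14/9, 16/9)
F = N + t·(W−N) with t = 2

t = 2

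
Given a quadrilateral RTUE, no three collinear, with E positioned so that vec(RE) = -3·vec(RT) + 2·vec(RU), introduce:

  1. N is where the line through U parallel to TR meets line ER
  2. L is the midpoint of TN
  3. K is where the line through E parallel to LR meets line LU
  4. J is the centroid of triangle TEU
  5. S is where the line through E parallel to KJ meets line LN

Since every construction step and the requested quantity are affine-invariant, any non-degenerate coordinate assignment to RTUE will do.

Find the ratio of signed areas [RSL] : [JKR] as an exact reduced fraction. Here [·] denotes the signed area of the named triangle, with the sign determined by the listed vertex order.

[RSL]:[JKR] = -62/123

Assign R = (0, 0), T = (1, 0), U = (0, 1), E = (-3, 2) — the answer is frame-independent, so this choice is without loss of generality.
1. N is where the line through U parallel to TR meets line ER ⇒ N = (-3/2, 1)
2. L is the midpoint of TN ⇒ L = (-1/4, 1/2)
3. K is where the line through E parallel to LR meets line LU ⇒ K = (-5/4, -3/2)
4. J is the centroid of triangle TEU ⇒ J = (-2/3, 1)
5. S is where the line through E parallel to KJ meets line LN ⇒ S = (-253/82, 67/41)
2·[RSL] = -93/82, 2·[JKR] = 9/4
[RSL]:[JKR] = -93/82:9/4 = -62/123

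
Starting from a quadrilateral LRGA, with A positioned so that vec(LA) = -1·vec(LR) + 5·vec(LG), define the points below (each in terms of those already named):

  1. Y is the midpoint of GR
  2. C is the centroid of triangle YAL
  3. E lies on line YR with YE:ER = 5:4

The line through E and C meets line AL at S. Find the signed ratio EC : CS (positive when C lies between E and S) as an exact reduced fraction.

EC:CS = 28/9

Set L = (0, 0), R = (1, 0), G = (0, 1), A = (-1, 5); any affine frame gives the same invariant.
1. Y is the midpoint of GR ⇒ Y = (1/2, 1/2)
2. C is the centroid of triangle YAL ⇒ C = (-1/6, 11/6)
3. E lies on line YR with YE:ER = 5:4 ⇒ E = (7/9, 2/9)
line EC meets AL at S = (-79/168, 395/168)
C = E + t·(S−E) with t = 28/37, so EC:CS = 28/37:9/37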